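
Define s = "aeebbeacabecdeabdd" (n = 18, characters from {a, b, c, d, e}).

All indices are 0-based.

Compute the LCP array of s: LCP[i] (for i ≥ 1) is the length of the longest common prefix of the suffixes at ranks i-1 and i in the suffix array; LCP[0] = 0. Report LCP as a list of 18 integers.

rank→(start, suffix):
  0 → (14, 'abdd')
  1 → (8, 'abecdeabdd')
  2 → (6, 'acabecdeabdd')
  3 → (0, 'aeebbeacabecdeabdd')
  4 → (3, 'bbeacabecdeabdd')
  5 → (15, 'bdd')
  6 → (4, 'beacabecdeabdd')
  7 → (9, 'becdeabdd')
  8 → (7, 'cabecdeabdd')
  9 → (11, 'cdeabdd')
  10 → (17, 'd')
  11 → (16, 'dd')
  12 → (12, 'deabdd')
  13 → (13, 'eabdd')
  14 → (5, 'eacabecdeabdd')
  15 → (2, 'ebbeacabecdeabdd')
  16 → (10, 'ecdeabdd')
  17 → (1, 'eebbeacabecdeabdd')

SA = [14, 8, 6, 0, 3, 15, 4, 9, 7, 11, 17, 16, 12, 13, 5, 2, 10, 1]
rank  pair      lcp
   1  s[14:],s[8:]  2  'ab'
   2  s[8:],s[6:]  1  'a'
   3  s[6:],s[0:]  1  'a'
   4  s[0:],s[3:]  0  ''
   5  s[3:],s[15:]  1  'b'
   6  s[15:],s[4:]  1  'b'
   7  s[4:],s[9:]  2  'be'
   8  s[9:],s[7:]  0  ''
   9  s[7:],s[11:]  1  'c'
  10  s[11:],s[17:]  0  ''
  11  s[17:],s[16:]  1  'd'
  12  s[16:],s[12:]  1  'd'
  13  s[12:],s[13:]  0  ''
  14  s[13:],s[5:]  2  'ea'
  15  s[5:],s[2:]  1  'e'
  16  s[2:],s[10:]  1  'e'
  17  s[10:],s[1:]  1  'e'

[0, 2, 1, 1, 0, 1, 1, 2, 0, 1, 0, 1, 1, 0, 2, 1, 1, 1]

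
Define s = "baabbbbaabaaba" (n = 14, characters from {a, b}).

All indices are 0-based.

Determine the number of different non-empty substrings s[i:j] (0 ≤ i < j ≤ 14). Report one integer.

rank→(start, suffix):
  0 → (13, 'a')
  1 → (10, 'aaba')
  2 → (7, 'aabaaba')
  3 → (1, 'aabbbbaabaaba')
  4 → (11, 'aba')
  5 → (8, 'abaaba')
  6 → (2, 'abbbbaabaaba')
  7 → (12, 'ba')
  8 → (9, 'baaba')
  9 → (6, 'baabaaba')
  10 → (0, 'baabbbbaabaaba')
  11 → (5, 'bbaabaaba')
  12 → (4, 'bbbaabaaba')
  13 → (3, 'bbbbaabaaba')

SA = [13, 10, 7, 1, 11, 8, 2, 12, 9, 6, 0, 5, 4, 3]
rank  pair      lcp
   1  s[13:],s[10:]  1  'a'
   2  s[10:],s[7:]  4  'aaba'
   3  s[7:],s[1:]  3  'aab'
   4  s[1:],s[11:]  1  'a'
   5  s[11:],s[8:]  3  'aba'
   6  s[8:],s[2:]  2  'ab'
   7  s[2:],s[12:]  0  ''
   8  s[12:],s[9:]  2  'ba'
   9  s[9:],s[6:]  5  'baaba'
  10  s[6:],s[0:]  4  'baab'
  11  s[0:],s[5:]  1  'b'
  12  s[5:],s[4:]  2  'bb'
  13  s[4:],s[3:]  3  'bbb'

n(n+1)/2 = 14·15/2 = 105
Σ LCP = 0 + 1 + 4 + 3 + 1 + 3 + 2 + 0 + 2 + 5 + 4 + 1 + 2 + 3 = 31
distinct = 105 − 31 = 74

74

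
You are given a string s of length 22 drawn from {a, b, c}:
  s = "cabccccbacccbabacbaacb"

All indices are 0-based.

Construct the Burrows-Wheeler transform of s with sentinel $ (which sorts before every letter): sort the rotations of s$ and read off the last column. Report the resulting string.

rank  rotation                 last
    0  $cabccccbacccbabacbaacb  b
    1  aacb$cabccccbacccbabacb  b
    2  abacbaacb$cabccccbacccb  b
    3  abccccbacccbabacbaacb$c  c
    4  acb$cabccccbacccbabacba  a
    5  acbaacb$cabccccbacccbab  b
    6  acccbabacbaacb$cabccccb  b
    7  b$cabccccbacccbabacbaac  c
    8  baacb$cabccccbacccbabac  c
    9  babacbaacb$cabccccbaccc  c
   10  bacbaacb$cabccccbacccba  a
   11  bacccbabacbaacb$cabcccc  c
   12  bccccbacccbabacbaacb$ca  a
   13  cabccccbacccbabacbaacb$  $
   14  cb$cabccccbacccbabacbaa  a
   15  cbaacb$cabccccbacccbaba  a
   16  cbabacbaacb$cabccccbacc  c
   17  cbacccbabacbaacb$cabccc  c
   18  ccbabacbaacb$cabccccbac  c
   19  ccbacccbabacbaacb$cabcc  c
   20  cccbabacbaacb$cabccccba  a
   21  cccbacccbabacbaacb$cabc  c
   22  ccccbacccbabacbaacb$cab  b

bbbcabbcccaca$aaccccacb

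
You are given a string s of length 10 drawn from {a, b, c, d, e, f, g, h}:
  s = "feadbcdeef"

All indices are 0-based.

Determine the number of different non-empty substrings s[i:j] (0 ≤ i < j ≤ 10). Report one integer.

51

rank | idx | suffix
   0 |   2 | adbcdeef
   1 |   4 | bcdeef
   2 |   5 | cdeef
   3 |   3 | dbcdeef
   4 |   6 | deef
   5 |   1 | eadbcdeef
   6 |   7 | eef
   7 |   8 | ef
   8 |   9 | f
   9 |   0 | feadbcdeef

SA = [2, 4, 5, 3, 6, 1, 7, 8, 9, 0]
[i] adj suffixes → lcp
  [1] 2/4 → 0 ('')
  [2] 4/5 → 0 ('')
  [3] 5/3 → 0 ('')
  [4] 3/6 → 1 ('d')
  [5] 6/1 → 0 ('')
  [6] 1/7 → 1 ('e')
  [7] 7/8 → 1 ('e')
  [8] 8/9 → 0 ('')
  [9] 9/0 → 1 ('f')

n(n+1)/2 = 10·11/2 = 55
Σ LCP = 0 + 0 + 0 + 0 + 1 + 0 + 1 + 1 + 0 + 1 = 4
distinct = 55 − 4 = 51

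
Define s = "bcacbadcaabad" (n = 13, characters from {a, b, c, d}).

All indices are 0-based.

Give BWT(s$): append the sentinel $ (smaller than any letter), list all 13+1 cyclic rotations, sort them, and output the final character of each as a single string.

dcacbbac$dbaaa

rank  rotation        last
    0  $bcacbadcaabad  d
    1  aabad$bcacbadc  c
    2  abad$bcacbadca  a
    3  acbadcaabad$bc  c
    4  ad$bcacbadcaab  b
    5  adcaabad$bcacb  b
    6  bad$bcacbadcaa  a
    7  badcaabad$bcac  c
    8  bcacbadcaabad$  $
    9  caabad$bcacbad  d
   10  cacbadcaabad$b  b
   11  cbadcaabad$bca  a
   12  d$bcacbadcaaba  a
   13  dcaabad$bcacba  a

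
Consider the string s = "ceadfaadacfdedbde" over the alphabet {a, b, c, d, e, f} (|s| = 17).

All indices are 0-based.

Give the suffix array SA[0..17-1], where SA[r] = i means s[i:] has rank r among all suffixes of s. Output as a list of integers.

rank | idx | suffix
   0 |   5 | aadacfdedbde
   1 |   8 | acfdedbde
   2 |   6 | adacfdedbde
   3 |   2 | adfaadacfdedbde
   4 |  14 | bde
   5 |   0 | ceadfaadacfdedbde
   6 |   9 | cfdedbde
   7 |   7 | dacfdedbde
   8 |  13 | dbde
   9 |  15 | de
  10 |  11 | dedbde
  11 |   3 | dfaadacfdedbde
  12 |  16 | e
  13 |   1 | eadfaadacfdedbde
  14 |  12 | edbde
  15 |   4 | faadacfdedbde
  16 |  10 | fdedbde

[5, 8, 6, 2, 14, 0, 9, 7, 13, 15, 11, 3, 16, 1, 12, 4, 10]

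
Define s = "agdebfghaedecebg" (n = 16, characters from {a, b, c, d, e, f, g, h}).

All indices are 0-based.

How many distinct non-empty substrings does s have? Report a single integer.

rank | idx | suffix
   0 |   8 | aedecebg
   1 |   0 | agdebfghaedecebg
   2 |   4 | bfghaedecebg
   3 |  14 | bg
   4 |  12 | cebg
   5 |   2 | debfghaedecebg
   6 |  10 | decebg
   7 |   3 | ebfghaedecebg
   8 |  13 | ebg
   9 |  11 | ecebg
  10 |   9 | edecebg
  11 |   5 | fghaedecebg
  12 |  15 | g
  13 |   1 | gdebfghaedecebg
  14 |   6 | ghaedecebg
  15 |   7 | haedecebg

SA = [8, 0, 4, 14, 12, 2, 10, 3, 13, 11, 9, 5, 15, 1, 6, 7]
[i] adj suffixes → lcp
  [1] 8/0 → 1 ('a')
  [2] 0/4 → 0 ('')
  [3] 4/14 → 1 ('b')
  [4] 14/12 → 0 ('')
  [5] 12/2 → 0 ('')
  [6] 2/10 → 2 ('de')
  [7] 10/3 → 0 ('')
  [8] 3/13 → 2 ('eb')
  [9] 13/11 → 1 ('e')
  [10] 11/9 → 1 ('e')
  [11] 9/5 → 0 ('')
  [12] 5/15 → 0 ('')
  [13] 15/1 → 1 ('g')
  [14] 1/6 → 1 ('g')
  [15] 6/7 → 0 ('')

n(n+1)/2 = 16·17/2 = 136
Σ LCP = 0 + 1 + 0 + 1 + 0 + 0 + 2 + 0 + 2 + 1 + 1 + 0 + 0 + 1 + 1 + 0 = 10
distinct = 136 − 10 = 126

126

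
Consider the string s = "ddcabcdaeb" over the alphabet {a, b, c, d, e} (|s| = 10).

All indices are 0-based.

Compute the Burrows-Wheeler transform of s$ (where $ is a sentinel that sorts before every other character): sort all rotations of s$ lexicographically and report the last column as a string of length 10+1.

rank  rotation     last
    0  $ddcabcdaeb  b
    1  abcdaeb$ddc  c
    2  aeb$ddcabcd  d
    3  b$ddcabcdae  e
    4  bcdaeb$ddca  a
    5  cabcdaeb$dd  d
    6  cdaeb$ddcab  b
    7  daeb$ddcabc  c
    8  dcabcdaeb$d  d
    9  ddcabcdaeb$  $
   10  eb$ddcabcda  a

bcdeadbcd$a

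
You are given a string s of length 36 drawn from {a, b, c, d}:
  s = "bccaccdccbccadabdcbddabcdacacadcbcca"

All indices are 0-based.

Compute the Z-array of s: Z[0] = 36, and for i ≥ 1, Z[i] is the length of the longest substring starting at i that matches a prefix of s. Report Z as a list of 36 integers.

[36, 0, 0, 0, 0, 0, 0, 0, 0, 4, 0, 0, 0, 0, 0, 1, 0, 0, 1, 0, 0, 0, 2, 0, 0, 0, 0, 0, 0, 0, 0, 0, 4, 0, 0, 0]

Z[0]=36
i=1: i≥r, start 0; Z[1]=0
i=2: i≥r, start 0; Z[2]=0
i=3: i≥r, start 0; Z[3]=0
i=4: i≥r, start 0; Z[4]=0
i=5: i≥r, start 0; Z[5]=0
i=6: i≥r, start 0; Z[6]=0
i=7: i≥r, start 0; Z[7]=0
i=8: i≥r, start 0; Z[8]=0
i=9: i≥r, start 0; Z[9]=4 scan→box=[9,13)
i=10: min(r-i=3, Z[1]=0)=0; Z[10]=0
i=11: min(r-i=2, Z[2]=0)=0; Z[11]=0
i=12: min(r-i=1, Z[3]=0)=0; Z[12]=0
i=13: i≥r, start 0; Z[13]=0
i=14: i≥r, start 0; Z[14]=0
i=15: i≥r, start 0; Z[15]=1 scan→box=[15,16)
i=16: i≥r, start 0; Z[16]=0
i=17: i≥r, start 0; Z[17]=0
i=18: i≥r, start 0; Z[18]=1 scan→box=[18,19)
i=19: i≥r, start 0; Z[19]=0
i=20: i≥r, start 0; Z[20]=0
i=21: i≥r, start 0; Z[21]=0
i=22: i≥r, start 0; Z[22]=2 scan→box=[22,24)
i=23: min(r-i=1, Z[1]=0)=0; Z[23]=0
i=24: i≥r, start 0; Z[24]=0
i=25: i≥r, start 0; Z[25]=0
i=26: i≥r, start 0; Z[26]=0
i=27: i≥r, start 0; Z[27]=0
i=28: i≥r, start 0; Z[28]=0
i=29: i≥r, start 0; Z[29]=0
i=30: i≥r, start 0; Z[30]=0
i=31: i≥r, start 0; Z[31]=0
i=32: i≥r, start 0; Z[32]=4 scan→box=[32,36)
i=33: min(r-i=3, Z[1]=0)=0; Z[33]=0
i=34: min(r-i=2, Z[2]=0)=0; Z[34]=0
i=35: min(r-i=1, Z[3]=0)=0; Z[35]=0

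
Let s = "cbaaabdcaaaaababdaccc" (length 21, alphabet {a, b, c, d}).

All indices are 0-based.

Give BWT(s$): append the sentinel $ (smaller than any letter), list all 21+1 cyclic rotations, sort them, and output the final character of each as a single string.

ccaabaaabadcaaacd$cabb

rank  rotation                last
    0  $cbaaabdcaaaaababdaccc  c
    1  aaaaababdaccc$cbaaabdc  c
    2  aaaababdaccc$cbaaabdca  a
    3  aaababdaccc$cbaaabdcaa  a
    4  aaabdcaaaaababdaccc$cb  b
    5  aababdaccc$cbaaabdcaaa  a
    6  aabdcaaaaababdaccc$cba  a
    7  ababdaccc$cbaaabdcaaaa  a
    8  abdaccc$cbaaabdcaaaaab  b
    9  abdcaaaaababdaccc$cbaa  a
   10  accc$cbaaabdcaaaaababd  d
   11  baaabdcaaaaababdaccc$c  c
   12  babdaccc$cbaaabdcaaaaa  a
   13  bdaccc$cbaaabdcaaaaaba  a
   14  bdcaaaaababdaccc$cbaaa  a
   15  c$cbaaabdcaaaaababdacc  c
   16  caaaaababdaccc$cbaaabd  d
   17  cbaaabdcaaaaababdaccc$  $
   18  cc$cbaaabdcaaaaababdac  c
   19  ccc$cbaaabdcaaaaababda  a
   20  daccc$cbaaabdcaaaaabab  b
   21  dcaaaaababdaccc$cbaaab  b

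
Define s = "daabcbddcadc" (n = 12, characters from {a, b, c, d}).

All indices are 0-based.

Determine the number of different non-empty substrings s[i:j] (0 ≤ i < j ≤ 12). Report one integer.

69

sorted suffixes:
  #0 SA[0]=1  'aabcbddcadc'
  #1 SA[1]=2  'abcbddcadc'
  #2 SA[2]=9  'adc'
  #3 SA[3]=3  'bcbddcadc'
  #4 SA[4]=5  'bddcadc'
  #5 SA[5]=11  'c'
  #6 SA[6]=8  'cadc'
  #7 SA[7]=4  'cbddcadc'
  #8 SA[8]=0  'daabcbddcadc'
  #9 SA[9]=10  'dc'
  #10 SA[10]=7  'dcadc'
  #11 SA[11]=6  'ddcadc'

SA = [1, 2, 9, 3, 5, 11, 8, 4, 0, 10, 7, 6]
i: (SA[i-1],SA[i]) lcp shared
  1: (1,2) 1 'a'
  2: (2,9) 1 'a'
  3: (9,3) 0 ''
  4: (3,5) 1 'b'
  5: (5,11) 0 ''
  6: (11,8) 1 'c'
  7: (8,4) 1 'c'
  8: (4,0) 0 ''
  9: (0,10) 1 'd'
  10: (10,7) 2 'dc'
  11: (7,6) 1 'd'

n(n+1)/2 = 12·13/2 = 78
Σ LCP = 0 + 1 + 1 + 0 + 1 + 0 + 1 + 1 + 0 + 1 + 2 + 1 = 9
distinct = 78 − 9 = 69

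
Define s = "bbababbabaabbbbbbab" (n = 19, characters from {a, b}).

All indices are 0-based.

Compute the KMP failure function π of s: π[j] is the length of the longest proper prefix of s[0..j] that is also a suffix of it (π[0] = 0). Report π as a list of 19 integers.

π[0] = 0
j=1 s[j]='b': π[1]=1 (border 'b')
j=2 s[j]='a': k: 1→0; π[2]=0 (border '')
j=3 s[j]='b': π[3]=1 (border 'b')
j=4 s[j]='a': k: 1→0; π[4]=0 (border '')
j=5 s[j]='b': π[5]=1 (border 'b')
j=6 s[j]='b': π[6]=2 (border 'bb')
j=7 s[j]='a': π[7]=3 (border 'bba')
j=8 s[j]='b': π[8]=4 (border 'bbab')
j=9 s[j]='a': π[9]=5 (border 'bbaba')
j=10 s[j]='a': k: 5→0; π[10]=0 (border '')
j=11 s[j]='b': π[11]=1 (border 'b')
j=12 s[j]='b': π[12]=2 (border 'bb')
j=13 s[j]='b': k: 2→1; π[13]=2 (border 'bb')
j=14 s[j]='b': k: 2→1; π[14]=2 (border 'bb')
j=15 s[j]='b': k: 2→1; π[15]=2 (border 'bb')
j=16 s[j]='b': k: 2→1; π[16]=2 (border 'bb')
j=17 s[j]='a': π[17]=3 (border 'bba')
j=18 s[j]='b': π[18]=4 (border 'bbab')

[0, 1, 0, 1, 0, 1, 2, 3, 4, 5, 0, 1, 2, 2, 2, 2, 2, 3, 4]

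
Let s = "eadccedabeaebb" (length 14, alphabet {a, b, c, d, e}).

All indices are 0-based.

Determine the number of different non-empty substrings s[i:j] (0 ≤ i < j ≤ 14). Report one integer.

95

rank | idx | suffix
   0 |   7 | abeaebb
   1 |   1 | adccedabeaebb
   2 |  10 | aebb
   3 |  13 | b
   4 |  12 | bb
   5 |   8 | beaebb
   6 |   3 | ccedabeaebb
   7 |   4 | cedabeaebb
   8 |   6 | dabeaebb
   9 |   2 | dccedabeaebb
  10 |   0 | eadccedabeaebb
  11 |   9 | eaebb
  12 |  11 | ebb
  13 |   5 | edabeaebb

SA = [7, 1, 10, 13, 12, 8, 3, 4, 6, 2, 0, 9, 11, 5]
rank  pair      lcp
   1  s[7:],s[1:]  1  'a'
   2  s[1:],s[10:]  1  'a'
   3  s[10:],s[13:]  0  ''
   4  s[13:],s[12:]  1  'b'
   5  s[12:],s[8:]  1  'b'
   6  s[8:],s[3:]  0  ''
   7  s[3:],s[4:]  1  'c'
   8  s[4:],s[6:]  0  ''
   9  s[6:],s[2:]  1  'd'
  10  s[2:],s[0:]  0  ''
  11  s[0:],s[9:]  2  'ea'
  12  s[9:],s[11:]  1  'e'
  13  s[11:],s[5:]  1  'e'

n(n+1)/2 = 14·15/2 = 105
Σ LCP = 0 + 1 + 1 + 0 + 1 + 1 + 0 + 1 + 0 + 1 + 0 + 2 + 1 + 1 = 10
distinct = 105 − 10 = 95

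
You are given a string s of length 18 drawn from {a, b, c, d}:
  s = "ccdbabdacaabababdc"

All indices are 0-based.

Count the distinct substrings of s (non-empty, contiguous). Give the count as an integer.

145

rank→(start, suffix):
  0 → (9, 'aabababdc')
  1 → (10, 'abababdc')
  2 → (12, 'ababdc')
  3 → (4, 'abdacaabababdc')
  4 → (14, 'abdc')
  5 → (7, 'acaabababdc')
  6 → (11, 'bababdc')
  7 → (3, 'babdacaabababdc')
  8 → (13, 'babdc')
  9 → (5, 'bdacaabababdc')
  10 → (15, 'bdc')
  11 → (17, 'c')
  12 → (8, 'caabababdc')
  13 → (0, 'ccdbabdacaabababdc')
  14 → (1, 'cdbabdacaabababdc')
  15 → (6, 'dacaabababdc')
  16 → (2, 'dbabdacaabababdc')
  17 → (16, 'dc')

SA = [9, 10, 12, 4, 14, 7, 11, 3, 13, 5, 15, 17, 8, 0, 1, 6, 2, 16]
[i] adj suffixes → lcp
  [1] 9/10 → 1 ('a')
  [2] 10/12 → 4 ('abab')
  [3] 12/4 → 2 ('ab')
  [4] 4/14 → 3 ('abd')
  [5] 14/7 → 1 ('a')
  [6] 7/11 → 0 ('')
  [7] 11/3 → 3 ('bab')
  [8] 3/13 → 4 ('babd')
  [9] 13/5 → 1 ('b')
  [10] 5/15 → 2 ('bd')
  [11] 15/17 → 0 ('')
  [12] 17/8 → 1 ('c')
  [13] 8/0 → 1 ('c')
  [14] 0/1 → 1 ('c')
  [15] 1/6 → 0 ('')
  [16] 6/2 → 1 ('d')
  [17] 2/16 → 1 ('d')

n(n+1)/2 = 18·19/2 = 171
Σ LCP = 0 + 1 + 4 + 2 + 3 + 1 + 0 + 3 + 4 + 1 + 2 + 0 + 1 + 1 + 1 + 0 + 1 + 1 = 26
distinct = 171 − 26 = 145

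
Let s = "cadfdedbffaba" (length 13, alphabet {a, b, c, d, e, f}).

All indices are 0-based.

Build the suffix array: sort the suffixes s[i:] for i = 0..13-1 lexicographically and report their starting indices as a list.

rank→(start, suffix):
  0 → (12, 'a')
  1 → (10, 'aba')
  2 → (1, 'adfdedbffaba')
  3 → (11, 'ba')
  4 → (7, 'bffaba')
  5 → (0, 'cadfdedbffaba')
  6 → (6, 'dbffaba')
  7 → (4, 'dedbffaba')
  8 → (2, 'dfdedbffaba')
  9 → (5, 'edbffaba')
  10 → (9, 'faba')
  11 → (3, 'fdedbffaba')
  12 → (8, 'ffaba')

[12, 10, 1, 11, 7, 0, 6, 4, 2, 5, 9, 3, 8]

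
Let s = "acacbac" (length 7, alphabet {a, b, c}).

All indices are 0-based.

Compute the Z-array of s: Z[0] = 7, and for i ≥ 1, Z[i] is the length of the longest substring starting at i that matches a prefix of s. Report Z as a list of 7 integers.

Z[0]=7
i=1: outside box; Z[1]=0
i=2: outside box; Z[2]=2 scan→box=[2,4)
i=3: min(r-i=1, Z[1]=0)=0; Z[3]=0
i=4: outside box; Z[4]=0
i=5: outside box; Z[5]=2 scan→box=[5,7)
i=6: min(r-i=1, Z[1]=0)=0; Z[6]=0

[7, 0, 2, 0, 0, 2, 0]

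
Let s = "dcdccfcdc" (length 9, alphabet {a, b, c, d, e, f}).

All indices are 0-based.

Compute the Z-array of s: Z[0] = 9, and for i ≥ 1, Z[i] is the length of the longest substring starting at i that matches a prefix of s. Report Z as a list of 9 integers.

Z[0]=9
i=1: outside box; Z[1]=0
i=2: outside box; Z[2]=2 extend→box=[2,4)
i=3: min(r-i=1, Z[1]=0)=0; Z[3]=0
i=4: outside box; Z[4]=0
i=5: outside box; Z[5]=0
i=6: outside box; Z[6]=0
i=7: outside box; Z[7]=2 extend→box=[7,9)
i=8: min(r-i=1, Z[1]=0)=0; Z[8]=0

[9, 0, 2, 0, 0, 0, 0, 2, 0]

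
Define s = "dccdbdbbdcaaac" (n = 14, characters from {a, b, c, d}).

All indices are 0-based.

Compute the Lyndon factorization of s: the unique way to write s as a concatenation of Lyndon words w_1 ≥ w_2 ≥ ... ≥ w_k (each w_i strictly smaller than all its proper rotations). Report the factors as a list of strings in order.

["d", "ccd", "bd", "bbdc", "aaac"]

emit factor 1: 'd' (i=0, period=1)
emit factor 2: 'ccd' (i=1, period=3)
emit factor 3: 'bd' (i=4, period=2)
emit factor 4: 'bbdc' (i=6, period=4)
emit factor 5: 'aaac' (i=10, period=4)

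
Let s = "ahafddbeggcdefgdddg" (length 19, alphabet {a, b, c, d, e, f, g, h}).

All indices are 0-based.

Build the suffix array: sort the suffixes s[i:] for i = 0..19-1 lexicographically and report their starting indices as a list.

sorted suffixes:
  #0 SA[0]=2  'afddbeggcdefgdddg'
  #1 SA[1]=0  'ahafddbeggcdefgdddg'
  #2 SA[2]=6  'beggcdefgdddg'
  #3 SA[3]=10  'cdefgdddg'
  #4 SA[4]=5  'dbeggcdefgdddg'
  #5 SA[5]=4  'ddbeggcdefgdddg'
  #6 SA[6]=15  'dddg'
  #7 SA[7]=16  'ddg'
  #8 SA[8]=11  'defgdddg'
  #9 SA[9]=17  'dg'
  #10 SA[10]=12  'efgdddg'
  #11 SA[11]=7  'eggcdefgdddg'
  #12 SA[12]=3  'fddbeggcdefgdddg'
  #13 SA[13]=13  'fgdddg'
  #14 SA[14]=18  'g'
  #15 SA[15]=9  'gcdefgdddg'
  #16 SA[16]=14  'gdddg'
  #17 SA[17]=8  'ggcdefgdddg'
  #18 SA[18]=1  'hafddbeggcdefgdddg'

[2, 0, 6, 10, 5, 4, 15, 16, 11, 17, 12, 7, 3, 13, 18, 9, 14, 8, 1]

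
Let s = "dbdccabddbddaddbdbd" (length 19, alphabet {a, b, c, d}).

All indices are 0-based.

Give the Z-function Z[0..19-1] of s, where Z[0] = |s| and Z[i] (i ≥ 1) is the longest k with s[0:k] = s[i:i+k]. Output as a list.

Z[0]=19
i=1: outside box; Z[1]=0
i=2: outside box; Z[2]=1 scan→box=[2,3)
i=3: outside box; Z[3]=0
i=4: outside box; Z[4]=0
i=5: outside box; Z[5]=0
i=6: outside box; Z[6]=0
i=7: outside box; Z[7]=1 scan→box=[7,8)
i=8: outside box; Z[8]=3 scan→box=[8,11)
i=9: min(r-i=2, Z[1]=0)=0; Z[9]=0
i=10: min(r-i=1, Z[2]=1)=1; Z[10]=1
i=11: outside box; Z[11]=1 scan→box=[11,12)
i=12: outside box; Z[12]=0
i=13: outside box; Z[13]=1 scan→box=[13,14)
i=14: outside box; Z[14]=3 scan→box=[14,17)
i=15: min(r-i=2, Z[1]=0)=0; Z[15]=0
i=16: min(r-i=1, Z[2]=1)=1; Z[16]=3 scan→box=[16,19)
i=17: min(r-i=2, Z[1]=0)=0; Z[17]=0
i=18: min(r-i=1, Z[2]=1)=1; Z[18]=1

[19, 0, 1, 0, 0, 0, 0, 1, 3, 0, 1, 1, 0, 1, 3, 0, 3, 0, 1]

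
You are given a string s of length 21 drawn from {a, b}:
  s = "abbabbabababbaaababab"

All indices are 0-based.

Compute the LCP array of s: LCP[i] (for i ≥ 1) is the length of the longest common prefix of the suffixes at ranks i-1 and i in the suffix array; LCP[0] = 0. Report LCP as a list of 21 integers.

rank→(start, suffix):
  0 → (13, 'aaababab')
  1 → (14, 'aababab')
  2 → (19, 'ab')
  3 → (17, 'abab')
  4 → (15, 'ababab')
  5 → (6, 'abababbaaababab')
  6 → (8, 'ababbaaababab')
  7 → (10, 'abbaaababab')
  8 → (3, 'abbabababbaaababab')
  9 → (0, 'abbabbabababbaaababab')
  10 → (20, 'b')
  11 → (12, 'baaababab')
  12 → (18, 'bab')
  13 → (16, 'babab')
  14 → (5, 'babababbaaababab')
  15 → (7, 'bababbaaababab')
  16 → (9, 'babbaaababab')
  17 → (2, 'babbabababbaaababab')
  18 → (11, 'bbaaababab')
  19 → (4, 'bbabababbaaababab')
  20 → (1, 'bbabbabababbaaababab')

SA = [13, 14, 19, 17, 15, 6, 8, 10, 3, 0, 20, 12, 18, 16, 5, 7, 9, 2, 11, 4, 1]
[i] adj suffixes → lcp
  [1] 13/14 → 2 ('aa')
  [2] 14/19 → 1 ('a')
  [3] 19/17 → 2 ('ab')
  [4] 17/15 → 4 ('abab')
  [5] 15/6 → 6 ('ababab')
  [6] 6/8 → 4 ('abab')
  [7] 8/10 → 2 ('ab')
  [8] 10/3 → 4 ('abba')
  [9] 3/0 → 5 ('abbab')
  [10] 0/20 → 0 ('')
  [11] 20/12 → 1 ('b')
  [12] 12/18 → 2 ('ba')
  [13] 18/16 → 3 ('bab')
  [14] 16/5 → 5 ('babab')
  [15] 5/7 → 5 ('babab')
  [16] 7/9 → 3 ('bab')
  [17] 9/2 → 5 ('babba')
  [18] 2/11 → 1 ('b')
  [19] 11/4 → 3 ('bba')
  [20] 4/1 → 4 ('bbab')

[0, 2, 1, 2, 4, 6, 4, 2, 4, 5, 0, 1, 2, 3, 5, 5, 3, 5, 1, 3, 4]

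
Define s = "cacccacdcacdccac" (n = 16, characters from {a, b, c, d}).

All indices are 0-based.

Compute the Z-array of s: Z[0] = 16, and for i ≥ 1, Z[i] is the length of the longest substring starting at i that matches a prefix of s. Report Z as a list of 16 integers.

Z[0]=16
i=1: outside box; Z[1]=0
i=2: outside box; Z[2]=1 extend→box=[2,3)
i=3: outside box; Z[3]=1 extend→box=[3,4)
i=4: outside box; Z[4]=3 extend→box=[4,7)
i=5: min(r-i=2, Z[1]=0)=0; Z[5]=0
i=6: min(r-i=1, Z[2]=1)=1; Z[6]=1
i=7: outside box; Z[7]=0
i=8: outside box; Z[8]=3 extend→box=[8,11)
i=9: min(r-i=2, Z[1]=0)=0; Z[9]=0
i=10: min(r-i=1, Z[2]=1)=1; Z[10]=1
i=11: outside box; Z[11]=0
i=12: outside box; Z[12]=1 extend→box=[12,13)
i=13: outside box; Z[13]=3 extend→box=[13,16)
i=14: min(r-i=2, Z[1]=0)=0; Z[14]=0
i=15: min(r-i=1, Z[2]=1)=1; Z[15]=1

[16, 0, 1, 1, 3, 0, 1, 0, 3, 0, 1, 0, 1, 3, 0, 1]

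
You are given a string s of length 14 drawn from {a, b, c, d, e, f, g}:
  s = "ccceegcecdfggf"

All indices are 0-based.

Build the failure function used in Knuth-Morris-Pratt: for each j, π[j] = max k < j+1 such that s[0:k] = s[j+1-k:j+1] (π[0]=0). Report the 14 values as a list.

[0, 1, 2, 0, 0, 0, 1, 0, 1, 0, 0, 0, 0, 0]

π[0] = 0
j=1 s[j]='c': π[1]=1 (border 'c')
j=2 s[j]='c': π[2]=2 (border 'cc')
j=3 s[j]='e': k: 2→1→0; π[3]=0 (border '')
j=4 s[j]='e': π[4]=0 (border '')
j=5 s[j]='g': π[5]=0 (border '')
j=6 s[j]='c': π[6]=1 (border 'c')
j=7 s[j]='e': k: 1→0; π[7]=0 (border '')
j=8 s[j]='c': π[8]=1 (border 'c')
j=9 s[j]='d': k: 1→0; π[9]=0 (border '')
j=10 s[j]='f': π[10]=0 (border '')
j=11 s[j]='g': π[11]=0 (border '')
j=12 s[j]='g': π[12]=0 (border '')
j=13 s[j]='f': π[13]=0 (border '')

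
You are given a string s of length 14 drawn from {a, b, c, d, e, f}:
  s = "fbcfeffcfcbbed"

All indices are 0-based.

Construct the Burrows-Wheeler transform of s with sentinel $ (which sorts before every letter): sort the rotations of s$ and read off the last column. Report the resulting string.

dcfbffbebf$cfce

rank  rotation         last
    0  $fbcfeffcfcbbed  d
    1  bbed$fbcfeffcfc  c
    2  bcfeffcfcbbed$f  f
    3  bed$fbcfeffcfcb  b
    4  cbbed$fbcfeffcf  f
    5  cfcbbed$fbcfeff  f
    6  cfeffcfcbbed$fb  b
    7  d$fbcfeffcfcbbe  e
    8  ed$fbcfeffcfcbb  b
    9  effcfcbbed$fbcf  f
   10  fbcfeffcfcbbed$  $
   11  fcbbed$fbcfeffc  c
   12  fcfcbbed$fbcfef  f
   13  feffcfcbbed$fbc  c
   14  ffcfcbbed$fbcfe  e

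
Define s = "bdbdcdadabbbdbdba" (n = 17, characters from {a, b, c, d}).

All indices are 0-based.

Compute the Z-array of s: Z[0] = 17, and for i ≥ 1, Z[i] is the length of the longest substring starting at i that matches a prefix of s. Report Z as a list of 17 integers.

[17, 0, 2, 0, 0, 0, 0, 0, 0, 1, 1, 4, 0, 3, 0, 1, 0]

Z[0]=17
i=1: i≥r, start 0; Z[1]=0
i=2: i≥r, start 0; Z[2]=2 grow→box=[2,4)
i=3: min(r-i=1, Z[1]=0)=0; Z[3]=0
i=4: i≥r, start 0; Z[4]=0
i=5: i≥r, start 0; Z[5]=0
i=6: i≥r, start 0; Z[6]=0
i=7: i≥r, start 0; Z[7]=0
i=8: i≥r, start 0; Z[8]=0
i=9: i≥r, start 0; Z[9]=1 grow→box=[9,10)
i=10: i≥r, start 0; Z[10]=1 grow→box=[10,11)
i=11: i≥r, start 0; Z[11]=4 grow→box=[11,15)
i=12: min(r-i=3, Z[1]=0)=0; Z[12]=0
i=13: min(r-i=2, Z[2]=2)=2; Z[13]=3 grow→box=[13,16)
i=14: min(r-i=2, Z[1]=0)=0; Z[14]=0
i=15: min(r-i=1, Z[2]=2)=1; Z[15]=1
i=16: i≥r, start 0; Z[16]=0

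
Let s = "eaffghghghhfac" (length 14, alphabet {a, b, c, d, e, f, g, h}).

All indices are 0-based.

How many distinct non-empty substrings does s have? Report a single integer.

sorted suffixes:
  #0 SA[0]=12  'ac'
  #1 SA[1]=1  'affghghghhfac'
  #2 SA[2]=13  'c'
  #3 SA[3]=0  'eaffghghghhfac'
  #4 SA[4]=11  'fac'
  #5 SA[5]=2  'ffghghghhfac'
  #6 SA[6]=3  'fghghghhfac'
  #7 SA[7]=4  'ghghghhfac'
  #8 SA[8]=6  'ghghhfac'
  #9 SA[9]=8  'ghhfac'
  #10 SA[10]=10  'hfac'
  #11 SA[11]=5  'hghghhfac'
  #12 SA[12]=7  'hghhfac'
  #13 SA[13]=9  'hhfac'

SA = [12, 1, 13, 0, 11, 2, 3, 4, 6, 8, 10, 5, 7, 9]
i: (SA[i-1],SA[i]) lcp shared
  1: (12,1) 1 'a'
  2: (1,13) 0 ''
  3: (13,0) 0 ''
  4: (0,11) 0 ''
  5: (11,2) 1 'f'
  6: (2,3) 1 'f'
  7: (3,4) 0 ''
  8: (4,6) 4 'ghgh'
  9: (6,8) 2 'gh'
  10: (8,10) 0 ''
  11: (10,5) 1 'h'
  12: (5,7) 3 'hgh'
  13: (7,9) 1 'h'

n(n+1)/2 = 14·15/2 = 105
Σ LCP = 0 + 1 + 0 + 0 + 0 + 1 + 1 + 0 + 4 + 2 + 0 + 1 + 3 + 1 = 14
distinct = 105 − 14 = 91

91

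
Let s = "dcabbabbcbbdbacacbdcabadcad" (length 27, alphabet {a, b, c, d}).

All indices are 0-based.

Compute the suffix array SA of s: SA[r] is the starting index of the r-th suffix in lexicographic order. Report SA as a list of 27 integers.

[20, 2, 5, 13, 15, 25, 22, 4, 12, 21, 3, 6, 9, 7, 10, 17, 19, 1, 14, 24, 8, 16, 26, 11, 18, 0, 23]

rank→(start, suffix):
  0 → (20, 'abadcad')
  1 → (2, 'abbabbcbbdbacacbdcabadcad')
  2 → (5, 'abbcbbdbacacbdcabadcad')
  3 → (13, 'acacbdcabadcad')
  4 → (15, 'acbdcabadcad')
  5 → (25, 'ad')
  6 → (22, 'adcad')
  7 → (4, 'babbcbbdbacacbdcabadcad')
  8 → (12, 'bacacbdcabadcad')
  9 → (21, 'badcad')
  10 → (3, 'bbabbcbbdbacacbdcabadcad')
  11 → (6, 'bbcbbdbacacbdcabadcad')
  12 → (9, 'bbdbacacbdcabadcad')
  13 → (7, 'bcbbdbacacbdcabadcad')
  14 → (10, 'bdbacacbdcabadcad')
  15 → (17, 'bdcabadcad')
  16 → (19, 'cabadcad')
  17 → (1, 'cabbabbcbbdbacacbdcabadcad')
  18 → (14, 'cacbdcabadcad')
  19 → (24, 'cad')
  20 → (8, 'cbbdbacacbdcabadcad')
  21 → (16, 'cbdcabadcad')
  22 → (26, 'd')
  23 → (11, 'dbacacbdcabadcad')
  24 → (18, 'dcabadcad')
  25 → (0, 'dcabbabbcbbdbacacbdcabadcad')
  26 → (23, 'dcad')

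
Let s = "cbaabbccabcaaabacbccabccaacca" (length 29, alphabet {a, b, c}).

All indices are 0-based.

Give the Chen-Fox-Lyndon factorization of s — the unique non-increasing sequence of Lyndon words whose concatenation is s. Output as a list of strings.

["c", "b", "aabbccabc", "aaabacbccabccaacc", "a"]

emit factor 1: 'c' (i=0, period=1)
emit factor 2: 'b' (i=1, period=1)
emit factor 3: 'aabbccabc' (i=2, period=9)
emit factor 4: 'aaabacbccabccaacc' (i=11, period=17)
emit factor 5: 'a' (i=28, period=1)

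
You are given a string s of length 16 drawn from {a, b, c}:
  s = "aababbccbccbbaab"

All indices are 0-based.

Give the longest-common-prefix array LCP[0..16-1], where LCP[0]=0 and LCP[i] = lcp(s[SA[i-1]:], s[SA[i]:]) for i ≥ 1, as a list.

rank→(start, suffix):
  0 → (13, 'aab')
  1 → (0, 'aababbccbccbbaab')
  2 → (14, 'ab')
  3 → (1, 'ababbccbccbbaab')
  4 → (3, 'abbccbccbbaab')
  5 → (15, 'b')
  6 → (12, 'baab')
  7 → (2, 'babbccbccbbaab')
  8 → (11, 'bbaab')
  9 → (4, 'bbccbccbbaab')
  10 → (8, 'bccbbaab')
  11 → (5, 'bccbccbbaab')
  12 → (10, 'cbbaab')
  13 → (7, 'cbccbbaab')
  14 → (9, 'ccbbaab')
  15 → (6, 'ccbccbbaab')

SA = [13, 0, 14, 1, 3, 15, 12, 2, 11, 4, 8, 5, 10, 7, 9, 6]
i: (SA[i-1],SA[i]) lcp shared
  1: (13,0) 3 'aab'
  2: (0,14) 1 'a'
  3: (14,1) 2 'ab'
  4: (1,3) 2 'ab'
  5: (3,15) 0 ''
  6: (15,12) 1 'b'
  7: (12,2) 2 'ba'
  8: (2,11) 1 'b'
  9: (11,4) 2 'bb'
  10: (4,8) 1 'b'
  11: (8,5) 4 'bccb'
  12: (5,10) 0 ''
  13: (10,7) 2 'cb'
  14: (7,9) 1 'c'
  15: (9,6) 3 'ccb'

[0, 3, 1, 2, 2, 0, 1, 2, 1, 2, 1, 4, 0, 2, 1, 3]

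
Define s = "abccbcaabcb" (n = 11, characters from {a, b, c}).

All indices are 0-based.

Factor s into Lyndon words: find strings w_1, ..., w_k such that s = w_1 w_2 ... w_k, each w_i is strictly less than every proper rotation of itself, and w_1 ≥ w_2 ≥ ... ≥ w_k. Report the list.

emit factor 1: 'abccbc' (i=0, period=6)
emit factor 2: 'aabcb' (i=6, period=5)

["abccbc", "aabcb"]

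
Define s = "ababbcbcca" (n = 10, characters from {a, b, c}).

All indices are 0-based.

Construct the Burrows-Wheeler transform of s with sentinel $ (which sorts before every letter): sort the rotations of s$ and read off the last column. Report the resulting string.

ac$baabccbb

rank  rotation     last
    0  $ababbcbcca  a
    1  a$ababbcbcc  c
    2  ababbcbcca$  $
    3  abbcbcca$ab  b
    4  babbcbcca$a  a
    5  bbcbcca$aba  a
    6  bcbcca$abab  b
    7  bcca$ababbc  c
    8  ca$ababbcbc  c
    9  cbcca$ababb  b
   10  cca$ababbcb  b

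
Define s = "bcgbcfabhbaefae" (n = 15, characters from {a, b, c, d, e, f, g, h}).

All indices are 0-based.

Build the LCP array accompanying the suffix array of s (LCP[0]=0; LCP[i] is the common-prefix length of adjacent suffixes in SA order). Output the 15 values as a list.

[0, 1, 2, 0, 1, 2, 1, 0, 1, 0, 1, 0, 2, 0, 0]

rank | idx | suffix
   0 |   6 | abhbaefae
   1 |  13 | ae
   2 |  10 | aefae
   3 |   9 | baefae
   4 |   3 | bcfabhbaefae
   5 |   0 | bcgbcfabhbaefae
   6 |   7 | bhbaefae
   7 |   4 | cfabhbaefae
   8 |   1 | cgbcfabhbaefae
   9 |  14 | e
  10 |  11 | efae
  11 |   5 | fabhbaefae
  12 |  12 | fae
  13 |   2 | gbcfabhbaefae
  14 |   8 | hbaefae

SA = [6, 13, 10, 9, 3, 0, 7, 4, 1, 14, 11, 5, 12, 2, 8]
i: (SA[i-1],SA[i]) lcp shared
  1: (6,13) 1 'a'
  2: (13,10) 2 'ae'
  3: (10,9) 0 ''
  4: (9,3) 1 'b'
  5: (3,0) 2 'bc'
  6: (0,7) 1 'b'
  7: (7,4) 0 ''
  8: (4,1) 1 'c'
  9: (1,14) 0 ''
  10: (14,11) 1 'e'
  11: (11,5) 0 ''
  12: (5,12) 2 'fa'
  13: (12,2) 0 ''
  14: (2,8) 0 ''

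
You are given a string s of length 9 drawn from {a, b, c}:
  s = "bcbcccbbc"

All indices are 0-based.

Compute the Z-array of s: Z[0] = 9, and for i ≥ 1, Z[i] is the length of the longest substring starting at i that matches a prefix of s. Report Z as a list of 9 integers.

Z[0]=9
i=1: i≥r, start 0; Z[1]=0
i=2: i≥r, start 0; Z[2]=2 grow→box=[2,4)
i=3: min(r-i=1, Z[1]=0)=0; Z[3]=0
i=4: i≥r, start 0; Z[4]=0
i=5: i≥r, start 0; Z[5]=0
i=6: i≥r, start 0; Z[6]=1 grow→box=[6,7)
i=7: i≥r, start 0; Z[7]=2 grow→box=[7,9)
i=8: min(r-i=1, Z[1]=0)=0; Z[8]=0

[9, 0, 2, 0, 0, 0, 1, 2, 0]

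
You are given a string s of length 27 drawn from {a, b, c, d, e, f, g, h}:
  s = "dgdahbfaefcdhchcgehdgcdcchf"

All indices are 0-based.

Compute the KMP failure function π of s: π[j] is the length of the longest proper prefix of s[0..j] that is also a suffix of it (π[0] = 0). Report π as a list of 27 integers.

[0, 0, 1, 0, 0, 0, 0, 0, 0, 0, 0, 1, 0, 0, 0, 0, 0, 0, 0, 1, 2, 0, 1, 0, 0, 0, 0]

π[0] = 0
j=1 s[j]='g': π[1]=0 (border '')
j=2 s[j]='d': π[2]=1 (border 'd')
j=3 s[j]='a': k: 1→0; π[3]=0 (border '')
j=4 s[j]='h': π[4]=0 (border '')
j=5 s[j]='b': π[5]=0 (border '')
j=6 s[j]='f': π[6]=0 (border '')
j=7 s[j]='a': π[7]=0 (border '')
j=8 s[j]='e': π[8]=0 (border '')
j=9 s[j]='f': π[9]=0 (border '')
j=10 s[j]='c': π[10]=0 (border '')
j=11 s[j]='d': π[11]=1 (border 'd')
j=12 s[j]='h': k: 1→0; π[12]=0 (border '')
j=13 s[j]='c': π[13]=0 (border '')
j=14 s[j]='h': π[14]=0 (border '')
j=15 s[j]='c': π[15]=0 (border '')
j=16 s[j]='g': π[16]=0 (border '')
j=17 s[j]='e': π[17]=0 (border '')
j=18 s[j]='h': π[18]=0 (border '')
j=19 s[j]='d': π[19]=1 (border 'd')
j=20 s[j]='g': π[20]=2 (border 'dg')
j=21 s[j]='c': k: 2→0; π[21]=0 (border '')
j=22 s[j]='d': π[22]=1 (border 'd')
j=23 s[j]='c': k: 1→0; π[23]=0 (border '')
j=24 s[j]='c': π[24]=0 (border '')
j=25 s[j]='h': π[25]=0 (border '')
j=26 s[j]='f': π[26]=0 (border '')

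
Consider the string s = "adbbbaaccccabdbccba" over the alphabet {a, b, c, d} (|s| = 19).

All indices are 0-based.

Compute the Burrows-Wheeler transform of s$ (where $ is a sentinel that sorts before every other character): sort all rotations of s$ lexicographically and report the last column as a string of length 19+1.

rank  rotation              last
    0  $adbbbaaccccabdbccba  a
    1  a$adbbbaaccccabdbccb  b
    2  aaccccabdbccba$adbbb  b
    3  abdbccba$adbbbaacccc  c
    4  accccabdbccba$adbbba  a
    5  adbbbaaccccabdbccba$  $
    6  ba$adbbbaaccccabdbcc  c
    7  baaccccabdbccba$adbb  b
    8  bbaaccccabdbccba$adb  b
    9  bbbaaccccabdbccba$ad  d
   10  bccba$adbbbaaccccabd  d
   11  bdbccba$adbbbaacccca  a
   12  cabdbccba$adbbbaaccc  c
   13  cba$adbbbaaccccabdbc  c
   14  ccabdbccba$adbbbaacc  c
   15  ccba$adbbbaaccccabdb  b
   16  cccabdbccba$adbbbaac  c
   17  ccccabdbccba$adbbbaa  a
   18  dbbbaaccccabdbccba$a  a
   19  dbccba$adbbbaaccccab  b

abbca$cbbddacccbcaab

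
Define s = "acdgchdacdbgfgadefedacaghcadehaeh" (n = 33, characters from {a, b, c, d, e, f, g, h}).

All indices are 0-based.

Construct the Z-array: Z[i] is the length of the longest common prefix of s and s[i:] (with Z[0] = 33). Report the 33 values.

Z[0]=33
i=1: fresh scan; Z[1]=0
i=2: fresh scan; Z[2]=0
i=3: fresh scan; Z[3]=0
i=4: fresh scan; Z[4]=0
i=5: fresh scan; Z[5]=0
i=6: fresh scan; Z[6]=0
i=7: fresh scan; Z[7]=3 extend→box=[7,10)
i=8: min(r-i=2, Z[1]=0)=0; Z[8]=0
i=9: min(r-i=1, Z[2]=0)=0; Z[9]=0
i=10: fresh scan; Z[10]=0
i=11: fresh scan; Z[11]=0
i=12: fresh scan; Z[12]=0
i=13: fresh scan; Z[13]=0
i=14: fresh scan; Z[14]=1 extend→box=[14,15)
i=15: fresh scan; Z[15]=0
i=16: fresh scan; Z[16]=0
i=17: fresh scan; Z[17]=0
i=18: fresh scan; Z[18]=0
i=19: fresh scan; Z[19]=0
i=20: fresh scan; Z[20]=2 extend→box=[20,22)
i=21: min(r-i=1, Z[1]=0)=0; Z[21]=0
i=22: fresh scan; Z[22]=1 extend→box=[22,23)
i=23: fresh scan; Z[23]=0
i=24: fresh scan; Z[24]=0
i=25: fresh scan; Z[25]=0
i=26: fresh scan; Z[26]=1 extend→box=[26,27)
i=27: fresh scan; Z[27]=0
i=28: fresh scan; Z[28]=0
i=29: fresh scan; Z[29]=0
i=30: fresh scan; Z[30]=1 extend→box=[30,31)
i=31: fresh scan; Z[31]=0
i=32: fresh scan; Z[32]=0

[33, 0, 0, 0, 0, 0, 0, 3, 0, 0, 0, 0, 0, 0, 1, 0, 0, 0, 0, 0, 2, 0, 1, 0, 0, 0, 1, 0, 0, 0, 1, 0, 0]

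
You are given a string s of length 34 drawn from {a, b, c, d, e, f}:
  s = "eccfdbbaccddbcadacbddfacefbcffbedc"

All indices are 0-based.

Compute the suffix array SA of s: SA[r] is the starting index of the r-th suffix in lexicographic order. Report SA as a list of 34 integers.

[16, 7, 22, 14, 6, 5, 12, 26, 18, 30, 33, 13, 17, 8, 1, 9, 23, 2, 27, 15, 4, 11, 32, 10, 19, 20, 0, 31, 24, 21, 25, 29, 3, 28]

rank | idx | suffix
   0 |  16 | acbddfacefbcffbedc
   1 |   7 | accddbcadacbddfacefbcffbedc
   2 |  22 | acefbcffbedc
   3 |  14 | adacbddfacefbcffbedc
   4 |   6 | baccddbcadacbddfacefbcffbedc
   5 |   5 | bbaccddbcadacbddfacefbcffbedc
   6 |  12 | bcadacbddfacefbcffbedc
   7 |  26 | bcffbedc
   8 |  18 | bddfacefbcffbedc
   9 |  30 | bedc
  10 |  33 | c
  11 |  13 | cadacbddfacefbcffbedc
  12 |  17 | cbddfacefbcffbedc
  13 |   8 | ccddbcadacbddfacefbcffbedc
  14 |   1 | ccfdbbaccddbcadacbddfacefbcffbedc
  15 |   9 | cddbcadacbddfacefbcffbedc
  16 |  23 | cefbcffbedc
  17 |   2 | cfdbbaccddbcadacbddfacefbcffbedc
  18 |  27 | cffbedc
  19 |  15 | dacbddfacefbcffbedc
  20 |   4 | dbbaccddbcadacbddfacefbcffbedc
  21 |  11 | dbcadacbddfacefbcffbedc
  22 |  32 | dc
  23 |  10 | ddbcadacbddfacefbcffbedc
  24 |  19 | ddfacefbcffbedc
  25 |  20 | dfacefbcffbedc
  26 |   0 | eccfdbbaccddbcadacbddfacefbcffbedc
  27 |  31 | edc
  28 |  24 | efbcffbedc
  29 |  21 | facefbcffbedc
  30 |  25 | fbcffbedc
  31 |  29 | fbedc
  32 |   3 | fdbbaccddbcadacbddfacefbcffbedc
  33 |  28 | ffbedc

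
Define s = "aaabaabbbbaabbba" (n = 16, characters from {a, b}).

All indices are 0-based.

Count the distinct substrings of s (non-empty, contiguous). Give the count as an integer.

rank | idx | suffix
   0 |  15 | a
   1 |   0 | aaabaabbbbaabbba
   2 |   1 | aabaabbbbaabbba
   3 |  10 | aabbba
   4 |   4 | aabbbbaabbba
   5 |   2 | abaabbbbaabbba
   6 |  11 | abbba
   7 |   5 | abbbbaabbba
   8 |  14 | ba
   9 |   9 | baabbba
  10 |   3 | baabbbbaabbba
  11 |  13 | bba
  12 |   8 | bbaabbba
  13 |  12 | bbba
  14 |   7 | bbbaabbba
  15 |   6 | bbbbaabbba

SA = [15, 0, 1, 10, 4, 2, 11, 5, 14, 9, 3, 13, 8, 12, 7, 6]
[i] adj suffixes → lcp
  [1] 15/0 → 1 ('a')
  [2] 0/1 → 2 ('aa')
  [3] 1/10 → 3 ('aab')
  [4] 10/4 → 5 ('aabbb')
  [5] 4/2 → 1 ('a')
  [6] 2/11 → 2 ('ab')
  [7] 11/5 → 4 ('abbb')
  [8] 5/14 → 0 ('')
  [9] 14/9 → 2 ('ba')
  [10] 9/3 → 6 ('baabbb')
  [11] 3/13 → 1 ('b')
  [12] 13/8 → 3 ('bba')
  [13] 8/12 → 2 ('bb')
  [14] 12/7 → 4 ('bbba')
  [15] 7/6 → 3 ('bbb')

n(n+1)/2 = 16·17/2 = 136
Σ LCP = 0 + 1 + 2 + 3 + 5 + 1 + 2 + 4 + 0 + 2 + 6 + 1 + 3 + 2 + 4 + 3 = 39
distinct = 136 − 39 = 97

97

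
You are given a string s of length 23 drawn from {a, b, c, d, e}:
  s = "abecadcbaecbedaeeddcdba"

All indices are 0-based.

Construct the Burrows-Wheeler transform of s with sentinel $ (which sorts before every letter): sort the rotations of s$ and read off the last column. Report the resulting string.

rank  rotation                  last
    0  $abecadcbaecbedaeeddcdba  a
    1  a$abecadcbaecbedaeeddcdb  b
    2  abecadcbaecbedaeeddcdba$  $
    3  adcbaecbedaeeddcdba$abec  c
    4  aecbedaeeddcdba$abecadcb  b
    5  aeeddcdba$abecadcbaecbed  d
    6  ba$abecadcbaecbedaeeddcd  d
    7  baecbedaeeddcdba$abecadc  c
    8  becadcbaecbedaeeddcdba$a  a
    9  bedaeeddcdba$abecadcbaec  c
   10  cadcbaecbedaeeddcdba$abe  e
   11  cbaecbedaeeddcdba$abecad  d
   12  cbedaeeddcdba$abecadcbae  e
   13  cdba$abecadcbaecbedaeedd  d
   14  daeeddcdba$abecadcbaecbe  e
   15  dba$abecadcbaecbedaeeddc  c
   16  dcbaecbedaeeddcdba$abeca  a
   17  dcdba$abecadcbaecbedaeed  d
   18  ddcdba$abecadcbaecbedaee  e
   19  ecadcbaecbedaeeddcdba$ab  b
   20  ecbedaeeddcdba$abecadcba  a
   21  edaeeddcdba$abecadcbaecb  b
   22  eddcdba$abecadcbaecbedae  e
   23  eeddcdba$abecadcbaecbeda  a

ab$cbddcacededecadebabea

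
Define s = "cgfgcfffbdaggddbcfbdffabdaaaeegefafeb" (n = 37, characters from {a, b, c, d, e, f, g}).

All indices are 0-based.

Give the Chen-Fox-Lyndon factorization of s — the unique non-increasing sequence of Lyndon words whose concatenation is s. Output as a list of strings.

emit factor 1: 'cgfg' (i=0, period=4)
emit factor 2: 'cfff' (i=4, period=4)
emit factor 3: 'bd' (i=8, period=2)
emit factor 4: 'aggddbcfbdff' (i=10, period=12)
emit factor 5: 'abd' (i=22, period=3)
emit factor 6: 'aaaeegefafeb' (i=25, period=12)

["cgfg", "cfff", "bd", "aggddbcfbdff", "abd", "aaaeegefafeb"]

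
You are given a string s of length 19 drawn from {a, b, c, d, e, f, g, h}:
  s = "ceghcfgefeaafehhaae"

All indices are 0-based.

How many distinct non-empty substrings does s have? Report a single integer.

sorted suffixes:
  #0 SA[0]=16  'aae'
  #1 SA[1]=10  'aafehhaae'
  #2 SA[2]=17  'ae'
  #3 SA[3]=11  'afehhaae'
  #4 SA[4]=0  'ceghcfgefeaafehhaae'
  #5 SA[5]=4  'cfgefeaafehhaae'
  #6 SA[6]=18  'e'
  #7 SA[7]=9  'eaafehhaae'
  #8 SA[8]=7  'efeaafehhaae'
  #9 SA[9]=1  'eghcfgefeaafehhaae'
  #10 SA[10]=13  'ehhaae'
  #11 SA[11]=8  'feaafehhaae'
  #12 SA[12]=12  'fehhaae'
  #13 SA[13]=5  'fgefeaafehhaae'
  #14 SA[14]=6  'gefeaafehhaae'
  #15 SA[15]=2  'ghcfgefeaafehhaae'
  #16 SA[16]=15  'haae'
  #17 SA[17]=3  'hcfgefeaafehhaae'
  #18 SA[18]=14  'hhaae'

SA = [16, 10, 17, 11, 0, 4, 18, 9, 7, 1, 13, 8, 12, 5, 6, 2, 15, 3, 14]
[i] adj suffixes → lcp
  [1] 16/10 → 2 ('aa')
  [2] 10/17 → 1 ('a')
  [3] 17/11 → 1 ('a')
  [4] 11/0 → 0 ('')
  [5] 0/4 → 1 ('c')
  [6] 4/18 → 0 ('')
  [7] 18/9 → 1 ('e')
  [8] 9/7 → 1 ('e')
  [9] 7/1 → 1 ('e')
  [10] 1/13 → 1 ('e')
  [11] 13/8 → 0 ('')
  [12] 8/12 → 2 ('fe')
  [13] 12/5 → 1 ('f')
  [14] 5/6 → 0 ('')
  [15] 6/2 → 1 ('g')
  [16] 2/15 → 0 ('')
  [17] 15/3 → 1 ('h')
  [18] 3/14 → 1 ('h')

n(n+1)/2 = 19·20/2 = 190
Σ LCP = 0 + 2 + 1 + 1 + 0 + 1 + 0 + 1 + 1 + 1 + 1 + 0 + 2 + 1 + 0 + 1 + 0 + 1 + 1 = 15
distinct = 190 − 15 = 175

175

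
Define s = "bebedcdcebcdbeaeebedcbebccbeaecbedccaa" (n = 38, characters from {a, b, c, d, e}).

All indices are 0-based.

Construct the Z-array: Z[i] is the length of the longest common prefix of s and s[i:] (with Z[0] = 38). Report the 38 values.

[38, 0, 2, 0, 0, 0, 0, 0, 0, 1, 0, 0, 2, 0, 0, 0, 0, 2, 0, 0, 0, 3, 0, 1, 0, 0, 2, 0, 0, 0, 0, 2, 0, 0, 0, 0, 0, 0]

Z[0]=38
i=1: fresh scan; Z[1]=0
i=2: fresh scan; Z[2]=2 grow→box=[2,4)
i=3: min(r-i=1, Z[1]=0)=0; Z[3]=0
i=4: fresh scan; Z[4]=0
i=5: fresh scan; Z[5]=0
i=6: fresh scan; Z[6]=0
i=7: fresh scan; Z[7]=0
i=8: fresh scan; Z[8]=0
i=9: fresh scan; Z[9]=1 grow→box=[9,10)
i=10: fresh scan; Z[10]=0
i=11: fresh scan; Z[11]=0
i=12: fresh scan; Z[12]=2 grow→box=[12,14)
i=13: min(r-i=1, Z[1]=0)=0; Z[13]=0
i=14: fresh scan; Z[14]=0
i=15: fresh scan; Z[15]=0
i=16: fresh scan; Z[16]=0
i=17: fresh scan; Z[17]=2 grow→box=[17,19)
i=18: min(r-i=1, Z[1]=0)=0; Z[18]=0
i=19: fresh scan; Z[19]=0
i=20: fresh scan; Z[20]=0
i=21: fresh scan; Z[21]=3 grow→box=[21,24)
i=22: min(r-i=2, Z[1]=0)=0; Z[22]=0
i=23: min(r-i=1, Z[2]=2)=1; Z[23]=1
i=24: fresh scan; Z[24]=0
i=25: fresh scan; Z[25]=0
i=26: fresh scan; Z[26]=2 grow→box=[26,28)
i=27: min(r-i=1, Z[1]=0)=0; Z[27]=0
i=28: fresh scan; Z[28]=0
i=29: fresh scan; Z[29]=0
i=30: fresh scan; Z[30]=0
i=31: fresh scan; Z[31]=2 grow→box=[31,33)
i=32: min(r-i=1, Z[1]=0)=0; Z[32]=0
i=33: fresh scan; Z[33]=0
i=34: fresh scan; Z[34]=0
i=35: fresh scan; Z[35]=0
i=36: fresh scan; Z[36]=0
i=37: fresh scan; Z[37]=0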